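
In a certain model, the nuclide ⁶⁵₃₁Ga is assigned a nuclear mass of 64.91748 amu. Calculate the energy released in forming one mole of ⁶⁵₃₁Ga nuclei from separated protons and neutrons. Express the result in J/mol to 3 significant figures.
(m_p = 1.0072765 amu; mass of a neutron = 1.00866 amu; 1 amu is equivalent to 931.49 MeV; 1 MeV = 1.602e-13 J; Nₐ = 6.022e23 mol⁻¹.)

5.41e+13 J/mol

With 31 protons and 34 neutrons (A = 65):
Mass of separated nucleons = 31(1.0072765) + 34(1.00866) = 31.2255715 + 34.29444 = 65.5200115 amu
Mass defect Δm = 65.5200115 − 64.91748 = 0.6025315 amu
Binding energy = Δm·c² = 0.6025315 × 931.49 MeV/amu = 561.252 MeV
Per nucleus in joules: 561.252 MeV × 1.602e-13 J/MeV = 8.9913e-11 J
Per mole: 8.9913e-11 J × 6.022e23 mol⁻¹ = 5.4146e+13 J/mol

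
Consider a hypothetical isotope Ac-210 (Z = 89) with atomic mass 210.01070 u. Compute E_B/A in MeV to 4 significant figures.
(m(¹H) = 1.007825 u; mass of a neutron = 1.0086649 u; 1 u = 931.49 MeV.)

Z = 89, so N = A − Z = 210 − 89 = 121.
Mass of separated nucleons = 89(1.007825) + 121(1.0086649) = 89.696425 + 122.0484529 = 211.7448779 u
Δm = 211.7448779 − 210.01070 = 1.7341779 u
Converting to energy: 1.7341779 u × 931.49 MeV/u = 1615.37 MeV
BE/A = 1615.37 MeV / 210 = 7.692 MeV/nucleon

7.692 MeV/nucleon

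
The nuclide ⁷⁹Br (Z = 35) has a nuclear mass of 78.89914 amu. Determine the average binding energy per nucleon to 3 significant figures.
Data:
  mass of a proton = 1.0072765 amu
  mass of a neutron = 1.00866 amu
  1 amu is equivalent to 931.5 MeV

8.69 MeV/nucleon

With 35 protons and 44 neutrons (A = 79):
Total constituent mass: 35 × 1.0072765 + 44 × 1.00866 = 79.6357175 amu
The mass defect is 79.6357175 − 78.89914 = 0.7365775 amu.
Binding energy = Δm·c² = 0.7365775 × 931.5 MeV/amu = 686.122 MeV
Dividing by A = 79 gives 8.685 MeV per nucleon.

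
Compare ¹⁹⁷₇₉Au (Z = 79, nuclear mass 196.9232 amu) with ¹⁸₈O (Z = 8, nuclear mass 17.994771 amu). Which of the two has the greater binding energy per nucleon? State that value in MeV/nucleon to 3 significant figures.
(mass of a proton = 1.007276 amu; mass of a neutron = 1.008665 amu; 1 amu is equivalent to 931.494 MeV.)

¹⁹⁷₇₉Au; 7.92 MeV/nucleon

¹⁹⁷₇₉Au: Σm = 79(1.007276) + 118(1.008665) = 198.597274 amu; Δm = 1.674074 amu; E_B = 1559.4 MeV; E_B/A = 7.916 MeV
¹⁸₈O: Σm = 8(1.007276) + 10(1.008665) = 18.144858 amu; Δm = 0.150087 amu; E_B = 139.81 MeV; E_B/A = 7.767 MeV
¹⁹⁷₇₉Au has the higher binding energy per nucleon, so it is the more tightly bound nucleus.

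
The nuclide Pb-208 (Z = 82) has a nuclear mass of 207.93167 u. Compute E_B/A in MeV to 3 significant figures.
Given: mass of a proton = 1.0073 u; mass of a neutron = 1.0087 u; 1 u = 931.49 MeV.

7.90 MeV/nucleon

The nucleus contains 82 protons and 208 − 82 = 126 neutrons.
Total constituent mass: 82 × 1.0073 + 126 × 1.0087 = 209.6948 u
Δm = 209.6948 − 207.93167 = 1.76313 u
Binding energy = Δm·c² = 1.76313 × 931.49 MeV/u = 1642.34 MeV
BE/A = 1642.34 MeV / 208 = 7.896 MeV/nucleon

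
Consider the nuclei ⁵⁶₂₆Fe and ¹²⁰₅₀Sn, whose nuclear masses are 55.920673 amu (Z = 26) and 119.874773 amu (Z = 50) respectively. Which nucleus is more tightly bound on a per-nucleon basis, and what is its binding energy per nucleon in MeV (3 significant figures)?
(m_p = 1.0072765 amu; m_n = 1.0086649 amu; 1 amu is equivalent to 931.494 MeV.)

⁵⁶₂₆Fe; 8.79 MeV/nucleon

⁵⁶₂₆Fe: Σm = 26(1.0072765) + 30(1.0086649) = 56.4491360 amu; Δm = 0.5284630 amu; E_B = 492.26 MeV; E_B/A = 8.790 MeV
¹²⁰₅₀Sn: Σm = 50(1.0072765) + 70(1.0086649) = 120.9703680 amu; Δm = 1.0955950 amu; E_B = 1020.54 MeV; E_B/A = 8.5045 MeV
⁵⁶₂₆Fe has the higher binding energy per nucleon, so it is the more tightly bound nucleus.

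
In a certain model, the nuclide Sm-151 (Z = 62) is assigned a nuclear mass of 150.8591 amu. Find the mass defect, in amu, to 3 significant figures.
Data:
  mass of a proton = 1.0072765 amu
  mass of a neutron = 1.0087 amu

1.37 amu

Σm = 62·m_p + 89·m_n = 62.4511430 + 89.7743 = 152.2254430 amu
Mass defect Δm = 152.2254430 − 150.8591 = 1.3663430 amu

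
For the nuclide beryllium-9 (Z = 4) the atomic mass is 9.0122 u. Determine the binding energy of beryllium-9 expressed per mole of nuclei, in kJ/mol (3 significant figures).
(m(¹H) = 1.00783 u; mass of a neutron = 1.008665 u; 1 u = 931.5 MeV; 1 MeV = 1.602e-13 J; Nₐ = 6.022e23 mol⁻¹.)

5.61e+09 kJ/mol

Z = 4, so N = A − Z = 9 − 4 = 5.
Total constituent mass: 4 × 1.00783 + 5 × 1.008665 = 9.074645 u
The mass defect is 9.074645 − 9.0122 = 0.062445 u.
E_B = 0.062445 × 931.5 = 58.1675 MeV
Per nucleus in joules: 58.1675 MeV × 1.602e-13 J/MeV = 9.3184e-12 J
Per mole: 9.3184e-12 J × 6.022e23 mol⁻¹ = 5.6115e+12 J/mol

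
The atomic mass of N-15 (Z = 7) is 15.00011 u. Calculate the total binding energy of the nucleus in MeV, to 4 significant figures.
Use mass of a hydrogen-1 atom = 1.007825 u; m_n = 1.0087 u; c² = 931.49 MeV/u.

115.8 MeV

With 7 protons and 8 neutrons (A = 15):
Mass of separated nucleons = 7(1.007825) + 8(1.0087) = 7.054775 + 8.0696 = 15.124375 u
The mass defect is 15.124375 − 15.00011 = 0.124265 u.
Converting to energy: 0.124265 u × 931.49 MeV/u = 115.752 MeV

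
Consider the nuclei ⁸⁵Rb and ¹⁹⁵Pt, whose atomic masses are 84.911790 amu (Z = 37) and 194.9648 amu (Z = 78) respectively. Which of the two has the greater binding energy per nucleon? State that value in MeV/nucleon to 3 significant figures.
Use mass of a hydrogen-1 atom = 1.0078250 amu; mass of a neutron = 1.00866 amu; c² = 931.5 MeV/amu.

⁸⁵Rb; 8.69 MeV/nucleon

⁸⁵Rb: Σm = 37(1.0078250) + 48(1.00866) = 85.7052050 amu; Δm = 0.7934150 amu; E_B = 739.07 MeV; E_B/A = 8.6949 MeV
¹⁹⁵Pt: Σm = 78(1.0078250) + 117(1.00866) = 196.6235700 amu; Δm = 1.6587700 amu; E_B = 1545.1 MeV; E_B/A = 7.924 MeV
⁸⁵Rb has the higher binding energy per nucleon, so it is the more tightly bound nucleus.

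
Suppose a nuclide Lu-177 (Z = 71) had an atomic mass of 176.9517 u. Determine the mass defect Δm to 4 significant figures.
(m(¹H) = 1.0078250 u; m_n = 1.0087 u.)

1.526 u

Σm = 71·m(¹H) + 106·m_n = 71.5555750 + 106.9222 = 178.4777750 u
Δm = 178.4777750 − 176.9517 = 1.5260750 u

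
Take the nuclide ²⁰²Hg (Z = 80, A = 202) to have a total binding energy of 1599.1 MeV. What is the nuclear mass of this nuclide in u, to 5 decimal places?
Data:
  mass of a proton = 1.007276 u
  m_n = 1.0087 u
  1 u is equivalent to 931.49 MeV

Mass defect = 1599.1 MeV / (931.49 MeV/u) = 1.7167119 u
Constituent mass = 80(1.007276) + 122(1.0087) = 203.643480 u
Nuclear mass = 203.643480 − 1.7167119 = 201.9267681 u ≈ 201.92677 u (to 5 decimal places)

201.92677 u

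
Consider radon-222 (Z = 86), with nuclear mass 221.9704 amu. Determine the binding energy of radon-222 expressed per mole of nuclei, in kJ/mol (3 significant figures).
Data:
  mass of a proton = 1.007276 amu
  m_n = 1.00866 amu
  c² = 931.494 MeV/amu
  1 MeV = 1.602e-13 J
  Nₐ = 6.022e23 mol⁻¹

1.65e+11 kJ/mol

The nucleus contains 86 protons and 222 − 86 = 136 neutrons.
Σm = 86·m_p + 136·m_n = 86.625736 + 137.17776 = 223.803496 amu
The mass defect is 223.803496 − 221.9704 = 1.833096 amu.
Converting to energy: 1.833096 amu × 931.494 MeV/amu = 1707.52 MeV
Per nucleus in joules: 1707.52 MeV × 1.602e-13 J/MeV = 2.7354e-10 J
Per mole: 2.7354e-10 J × 6.022e23 mol⁻¹ = 1.6473e+14 J/mol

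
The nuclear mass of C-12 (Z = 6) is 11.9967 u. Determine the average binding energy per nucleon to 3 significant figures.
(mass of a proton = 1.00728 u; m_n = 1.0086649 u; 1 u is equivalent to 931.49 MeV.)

7.68 MeV/nucleon

Total constituent mass: 6 × 1.00728 + 6 × 1.0086649 = 12.0956694 u
Δm = 12.0956694 − 11.9967 = 0.0989694 u
Binding energy = Δm·c² = 0.0989694 × 931.49 MeV/u = 92.1890 MeV
Dividing by A = 12 gives 7.682 MeV per nucleon.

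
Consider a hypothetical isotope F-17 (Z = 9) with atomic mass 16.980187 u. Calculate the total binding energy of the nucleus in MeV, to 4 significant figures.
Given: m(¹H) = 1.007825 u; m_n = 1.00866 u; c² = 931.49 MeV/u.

148.6 MeV

Z = 9, so N = A − Z = 17 − 9 = 8.
Σm = 9·m(¹H) + 8·m_n = 9.070425 + 8.06928 = 17.139705 u
The mass defect is 17.139705 − 16.980187 = 0.159518 u.
E_B = 0.159518 × 931.49 = 148.589 MeV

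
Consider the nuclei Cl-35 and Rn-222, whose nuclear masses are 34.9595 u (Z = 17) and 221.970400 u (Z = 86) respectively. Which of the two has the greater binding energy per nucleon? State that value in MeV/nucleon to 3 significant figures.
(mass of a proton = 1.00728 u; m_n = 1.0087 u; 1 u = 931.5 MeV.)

Cl-35: Σm = 17(1.00728) + 18(1.0087) = 35.28036 u; Δm = 0.32086 u; E_B = 298.88 MeV; E_B/A = 8.539 MeV
Rn-222: Σm = 86(1.00728) + 136(1.0087) = 223.80928 u; Δm = 1.838880 u; E_B = 1712.9 MeV; E_B/A = 7.716 MeV
Cl-35 has the higher binding energy per nucleon, so it is the more tightly bound nucleus.

Cl-35; 8.54 MeV/nucleon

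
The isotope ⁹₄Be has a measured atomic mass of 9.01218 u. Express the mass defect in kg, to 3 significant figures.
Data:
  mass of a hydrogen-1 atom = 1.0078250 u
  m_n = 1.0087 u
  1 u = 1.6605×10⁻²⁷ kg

With 4 protons and 5 neutrons (A = 9):
Mass of separated nucleons = 4(1.0078250) + 5(1.0087) = 4.0313000 + 5.0435 = 9.0748000 u
Δm = 9.0748000 − 9.01218 = 0.0626200 u
In SI units: 0.0626200 u × 1.6605×10⁻²⁷ kg/u = 1.0398e-28 kg

1.04e-28 kg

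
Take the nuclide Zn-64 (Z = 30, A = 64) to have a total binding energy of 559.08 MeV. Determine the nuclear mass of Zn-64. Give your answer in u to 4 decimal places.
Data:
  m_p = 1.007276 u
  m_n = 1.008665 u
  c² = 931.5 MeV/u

63.9127 u

Mass defect = 559.08 MeV / (931.5 MeV/u) = 0.600193 u
Constituent mass = 30(1.007276) + 34(1.008665) = 64.512890 u
Nuclear mass = 64.512890 − 0.600193 = 63.912697 u ≈ 63.9127 u (to 4 decimal places)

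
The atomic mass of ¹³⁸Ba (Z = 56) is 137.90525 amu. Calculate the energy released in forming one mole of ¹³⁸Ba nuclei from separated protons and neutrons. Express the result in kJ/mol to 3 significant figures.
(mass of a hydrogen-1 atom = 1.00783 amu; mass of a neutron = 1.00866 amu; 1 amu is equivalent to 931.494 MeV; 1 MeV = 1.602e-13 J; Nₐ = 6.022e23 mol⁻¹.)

1.12e+11 kJ/mol

With 56 protons and 82 neutrons (A = 138):
Total constituent mass: 56 × 1.00783 + 82 × 1.00866 = 139.14860 amu
The mass defect is 139.14860 − 137.90525 = 1.24335 amu.
E_B = 1.24335 × 931.494 = 1158.17 MeV
Per nucleus in joules: 1158.17 MeV × 1.602e-13 J/MeV = 1.8554e-10 J
Per mole: 1.8554e-10 J × 6.022e23 mol⁻¹ = 1.1173e+14 J/mol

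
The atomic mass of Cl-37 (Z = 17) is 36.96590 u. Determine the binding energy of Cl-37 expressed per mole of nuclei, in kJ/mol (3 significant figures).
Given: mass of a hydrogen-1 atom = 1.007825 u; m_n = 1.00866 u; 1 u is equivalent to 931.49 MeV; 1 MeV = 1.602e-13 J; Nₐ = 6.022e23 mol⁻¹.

3.06e+10 kJ/mol

Z = 17, so N = A − Z = 37 − 17 = 20.
Total constituent mass: 17 × 1.007825 + 20 × 1.00866 = 37.306225 u
Mass defect Δm = 37.306225 − 36.96590 = 0.340325 u
Converting to energy: 0.340325 u × 931.49 MeV/u = 317.009 MeV
Per nucleus in joules: 317.009 MeV × 1.602e-13 J/MeV = 5.0785e-11 J
Per mole: 5.0785e-11 J × 6.022e23 mol⁻¹ = 3.0583e+13 J/mol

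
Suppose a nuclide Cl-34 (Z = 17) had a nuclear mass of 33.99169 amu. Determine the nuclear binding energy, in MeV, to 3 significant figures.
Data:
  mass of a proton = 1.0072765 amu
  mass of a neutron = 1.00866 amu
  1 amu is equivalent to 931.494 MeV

260 MeV

The nucleus contains 17 protons and 34 − 17 = 17 neutrons.
Total constituent mass: 17 × 1.0072765 + 17 × 1.00866 = 34.2709205 amu
Δm = 34.2709205 − 33.99169 = 0.2792305 amu
Converting to energy: 0.2792305 amu × 931.494 MeV/amu = 260.102 MeV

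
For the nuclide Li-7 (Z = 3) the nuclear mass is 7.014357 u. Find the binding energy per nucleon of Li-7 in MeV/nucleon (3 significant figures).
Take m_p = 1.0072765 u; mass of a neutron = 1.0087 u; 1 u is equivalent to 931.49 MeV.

Σm = 3·m_p + 4·m_n = 3.0218295 + 4.0348 = 7.0566295 u
Δm = 7.0566295 − 7.014357 = 0.0422725 u
E_B = 0.0422725 × 931.49 = 39.3764 MeV
Per nucleon: 39.3764 / 7 = 5.625 MeV

5.63 MeV/nucleon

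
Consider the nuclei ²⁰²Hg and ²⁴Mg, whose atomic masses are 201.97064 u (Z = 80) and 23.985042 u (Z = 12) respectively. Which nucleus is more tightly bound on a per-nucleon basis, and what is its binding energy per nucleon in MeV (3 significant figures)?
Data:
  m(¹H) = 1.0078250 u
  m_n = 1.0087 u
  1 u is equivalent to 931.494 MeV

²⁰²Hg: Σm = 80(1.0078250) + 122(1.0087) = 203.6874000 u; Δm = 1.7167600 u; E_B = 1599.2 MeV; E_B/A = 7.917 MeV
²⁴Mg: Σm = 12(1.0078250) + 12(1.0087) = 24.1983000 u; Δm = 0.2132580 u; E_B = 198.65 MeV; E_B/A = 8.277 MeV
²⁴Mg has the higher binding energy per nucleon, so it is the more tightly bound nucleus.

²⁴Mg; 8.28 MeV/nucleon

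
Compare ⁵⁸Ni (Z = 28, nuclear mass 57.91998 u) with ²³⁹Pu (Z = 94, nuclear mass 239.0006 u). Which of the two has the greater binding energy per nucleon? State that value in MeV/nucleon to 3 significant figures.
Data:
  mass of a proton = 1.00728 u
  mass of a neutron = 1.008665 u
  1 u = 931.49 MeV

⁵⁸Ni: Σm = 28(1.00728) + 30(1.008665) = 58.463790 u; Δm = 0.543810 u; E_B = 506.55 MeV; E_B/A = 8.734 MeV
²³⁹Pu: Σm = 94(1.00728) + 145(1.008665) = 240.940745 u; Δm = 1.940145 u; E_B = 1807.2 MeV; E_B/A = 7.562 MeV
⁵⁸Ni has the higher binding energy per nucleon, so it is the more tightly bound nucleus.

⁵⁸Ni; 8.73 MeV/nucleon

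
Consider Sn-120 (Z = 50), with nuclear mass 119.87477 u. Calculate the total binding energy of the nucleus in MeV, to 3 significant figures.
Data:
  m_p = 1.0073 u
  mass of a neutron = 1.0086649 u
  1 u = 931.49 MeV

1020 MeV

Σm = 50·m_p + 70·m_n = 50.3650 + 70.6065430 = 120.9715430 u
The mass defect is 120.9715430 − 119.87477 = 1.0967730 u.
E_B = 1.0967730 × 931.49 = 1021.63 MeV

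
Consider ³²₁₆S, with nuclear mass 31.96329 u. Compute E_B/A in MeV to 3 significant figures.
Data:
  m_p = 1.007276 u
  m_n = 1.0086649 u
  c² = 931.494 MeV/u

8.49 MeV/nucleon

The nucleus contains 16 protons and 32 − 16 = 16 neutrons.
Mass of separated nucleons = 16(1.007276) + 16(1.0086649) = 16.116416 + 16.1386384 = 32.2550544 u
Δm = 32.2550544 − 31.96329 = 0.2917644 u
Converting to energy: 0.2917644 u × 931.494 MeV/u = 271.777 MeV
BE/A = 271.777 MeV / 32 = 8.493 MeV/nucleon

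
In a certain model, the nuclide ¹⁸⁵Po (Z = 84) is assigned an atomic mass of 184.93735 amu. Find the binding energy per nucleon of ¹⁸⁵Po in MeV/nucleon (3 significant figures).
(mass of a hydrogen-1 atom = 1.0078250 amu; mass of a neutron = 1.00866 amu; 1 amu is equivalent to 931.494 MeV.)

8.03 MeV/nucleon

The nucleus contains 84 protons and 185 − 84 = 101 neutrons.
Total constituent mass: 84 × 1.0078250 + 101 × 1.00866 = 186.5319600 amu
Mass defect Δm = 186.5319600 − 184.93735 = 1.5946100 amu
Binding energy = Δm·c² = 1.5946100 × 931.494 MeV/amu = 1485.37 MeV
Dividing by A = 185 gives 8.029 MeV per nucleon.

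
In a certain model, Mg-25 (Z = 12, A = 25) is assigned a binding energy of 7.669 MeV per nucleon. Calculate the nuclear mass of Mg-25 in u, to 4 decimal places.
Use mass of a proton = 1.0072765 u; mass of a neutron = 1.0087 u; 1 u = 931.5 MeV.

Total binding energy = 25 × 7.669 = 191.725 MeV
Mass defect = 191.725 MeV / (931.5 MeV/u) = 0.205824 u
Constituent mass = 12(1.0072765) + 13(1.0087) = 25.2004180 u
Nuclear mass = 25.2004180 − 0.205824 = 24.9945940 u ≈ 24.9946 u (to 4 decimal places)

24.9946 u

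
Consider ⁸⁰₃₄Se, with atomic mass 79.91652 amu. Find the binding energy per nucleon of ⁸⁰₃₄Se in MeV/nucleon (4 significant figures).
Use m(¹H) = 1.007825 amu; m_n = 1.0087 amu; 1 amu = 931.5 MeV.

8.730 MeV/nucleon

Z = 34, so N = A − Z = 80 − 34 = 46.
Σm = 34·m(¹H) + 46·m_n = 34.266050 + 46.4002 = 80.666250 amu
Mass defect Δm = 80.666250 − 79.91652 = 0.749730 amu
E_B = 0.749730 × 931.5 = 698.373 MeV
Per nucleon: 698.373 / 80 = 8.730 MeV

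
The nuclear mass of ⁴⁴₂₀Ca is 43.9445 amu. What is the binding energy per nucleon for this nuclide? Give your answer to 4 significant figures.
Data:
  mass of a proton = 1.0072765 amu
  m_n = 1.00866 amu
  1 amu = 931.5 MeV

8.656 MeV/nucleon

With 20 protons and 24 neutrons (A = 44):
Total constituent mass: 20 × 1.0072765 + 24 × 1.00866 = 44.3533700 amu
Mass defect Δm = 44.3533700 − 43.9445 = 0.4088700 amu
Converting to energy: 0.4088700 amu × 931.5 MeV/amu = 380.862 MeV
BE/A = 380.862 MeV / 44 = 8.656 MeV/nucleon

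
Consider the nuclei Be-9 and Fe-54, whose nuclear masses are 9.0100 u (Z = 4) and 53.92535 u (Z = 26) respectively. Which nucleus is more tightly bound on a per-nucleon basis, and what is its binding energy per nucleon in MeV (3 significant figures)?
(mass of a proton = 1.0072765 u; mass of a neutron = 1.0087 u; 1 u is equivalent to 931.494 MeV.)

Be-9: Σm = 4(1.0072765) + 5(1.0087) = 9.0726060 u; Δm = 0.0626060 u; E_B = 58.317 MeV; E_B/A = 6.480 MeV
Fe-54: Σm = 26(1.0072765) + 28(1.0087) = 54.4327890 u; Δm = 0.5074390 u; E_B = 472.68 MeV; E_B/A = 8.753 MeV
Fe-54 has the higher binding energy per nucleon, so it is the more tightly bound nucleus.

Fe-54; 8.75 MeV/nucleon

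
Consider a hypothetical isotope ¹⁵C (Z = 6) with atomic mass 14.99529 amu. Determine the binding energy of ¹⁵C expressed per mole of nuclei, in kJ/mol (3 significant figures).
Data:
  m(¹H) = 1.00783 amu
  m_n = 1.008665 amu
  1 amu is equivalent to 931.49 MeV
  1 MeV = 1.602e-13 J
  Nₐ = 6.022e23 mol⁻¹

1.17e+10 kJ/mol

Total constituent mass: 6 × 1.00783 + 9 × 1.008665 = 15.124965 amu
Mass defect Δm = 15.124965 − 14.99529 = 0.129675 amu
Binding energy = Δm·c² = 0.129675 × 931.49 MeV/amu = 120.791 MeV
Per nucleus in joules: 120.791 MeV × 1.602e-13 J/MeV = 1.9351e-11 J
Per mole: 1.9351e-11 J × 6.022e23 mol⁻¹ = 1.1653e+13 J/mol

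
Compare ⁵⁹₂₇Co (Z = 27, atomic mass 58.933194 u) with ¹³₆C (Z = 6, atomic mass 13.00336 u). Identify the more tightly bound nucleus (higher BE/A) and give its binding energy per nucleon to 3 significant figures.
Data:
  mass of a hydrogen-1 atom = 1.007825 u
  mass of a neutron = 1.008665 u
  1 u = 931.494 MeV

⁵⁹₂₇Co; 8.77 MeV/nucleon

⁵⁹₂₇Co: Σm = 27(1.007825) + 32(1.008665) = 59.488555 u; Δm = 0.555361 u; E_B = 517.32 MeV; E_B/A = 8.768 MeV
¹³₆C: Σm = 6(1.007825) + 7(1.008665) = 13.107605 u; Δm = 0.104245 u; E_B = 97.104 MeV; E_B/A = 7.470 MeV
⁵⁹₂₇Co has the higher binding energy per nucleon, so it is the more tightly bound nucleus.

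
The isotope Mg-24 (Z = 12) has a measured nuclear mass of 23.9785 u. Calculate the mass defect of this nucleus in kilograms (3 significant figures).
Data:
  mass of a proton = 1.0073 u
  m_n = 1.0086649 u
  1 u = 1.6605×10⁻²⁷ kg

Σm = 12·m_p + 12·m_n = 12.0876 + 12.1039788 = 24.1915788 u
Mass defect Δm = 24.1915788 − 23.9785 = 0.2130788 u
In SI units: 0.2130788 u × 1.6605×10⁻²⁷ kg/u = 3.5382e-28 kg

3.54e-28 kg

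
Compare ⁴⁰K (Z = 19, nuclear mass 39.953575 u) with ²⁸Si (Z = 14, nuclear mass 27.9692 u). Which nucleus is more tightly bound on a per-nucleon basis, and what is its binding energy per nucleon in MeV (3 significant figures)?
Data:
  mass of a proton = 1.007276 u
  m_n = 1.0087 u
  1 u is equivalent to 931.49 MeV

⁴⁰K; 8.56 MeV/nucleon

⁴⁰K: Σm = 19(1.007276) + 21(1.0087) = 40.320944 u; Δm = 0.367369 u; E_B = 342.20 MeV; E_B/A = 8.555 MeV
²⁸Si: Σm = 14(1.007276) + 14(1.0087) = 28.223664 u; Δm = 0.254464 u; E_B = 237.03 MeV; E_B/A = 8.465 MeV
⁴⁰K has the higher binding energy per nucleon, so it is the more tightly bound nucleus.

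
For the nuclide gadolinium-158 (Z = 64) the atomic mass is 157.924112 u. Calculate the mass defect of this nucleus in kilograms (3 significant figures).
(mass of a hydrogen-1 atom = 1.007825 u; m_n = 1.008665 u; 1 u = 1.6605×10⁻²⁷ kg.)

Z = 64, so N = A − Z = 158 − 64 = 94.
Total constituent mass: 64 × 1.007825 + 94 × 1.008665 = 159.315310 u
Mass defect Δm = 159.315310 − 157.924112 = 1.391198 u
In SI units: 1.391198 u × 1.6605×10⁻²⁷ kg/u = 2.3101e-27 kg

2.31e-27 kg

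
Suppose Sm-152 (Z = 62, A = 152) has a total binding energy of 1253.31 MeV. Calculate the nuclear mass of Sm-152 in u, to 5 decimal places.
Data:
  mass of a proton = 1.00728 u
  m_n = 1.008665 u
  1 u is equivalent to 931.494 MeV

151.88573 u

Mass defect = 1253.31 MeV / (931.494 MeV/u) = 1.3454837 u
Constituent mass = 62(1.00728) + 90(1.008665) = 153.231210 u
Nuclear mass = 153.231210 − 1.3454837 = 151.8857263 u ≈ 151.88573 u (to 5 decimal places)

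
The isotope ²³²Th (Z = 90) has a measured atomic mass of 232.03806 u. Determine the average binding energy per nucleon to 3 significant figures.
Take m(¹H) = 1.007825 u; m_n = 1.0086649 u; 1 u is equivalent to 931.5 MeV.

7.62 MeV/nucleon

Z = 90, so N = A − Z = 232 − 90 = 142.
Total constituent mass: 90 × 1.007825 + 142 × 1.0086649 = 233.9346658 u
The mass defect is 233.9346658 − 232.03806 = 1.8966058 u.
E_B = 1.8966058 × 931.5 = 1766.69 MeV
BE/A = 1766.69 MeV / 232 = 7.615 MeV/nucleon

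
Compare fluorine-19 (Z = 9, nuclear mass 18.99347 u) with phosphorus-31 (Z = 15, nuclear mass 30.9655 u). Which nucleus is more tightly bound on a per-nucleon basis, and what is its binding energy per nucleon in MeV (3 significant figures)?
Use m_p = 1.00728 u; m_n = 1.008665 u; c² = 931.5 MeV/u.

phosphorus-31; 8.48 MeV/nucleon

fluorine-19: Σm = 9(1.00728) + 10(1.008665) = 19.152170 u; Δm = 0.158700 u; E_B = 147.829 MeV; E_B/A = 7.780 MeV
phosphorus-31: Σm = 15(1.00728) + 16(1.008665) = 31.247840 u; Δm = 0.282340 u; E_B = 263.00 MeV; E_B/A = 8.484 MeV
phosphorus-31 has the higher binding energy per nucleon, so it is the more tightly bound nucleus.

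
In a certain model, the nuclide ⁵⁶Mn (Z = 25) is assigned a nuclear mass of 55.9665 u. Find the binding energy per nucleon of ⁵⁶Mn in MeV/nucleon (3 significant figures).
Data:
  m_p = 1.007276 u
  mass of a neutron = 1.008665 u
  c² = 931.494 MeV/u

The nucleus contains 25 protons and 56 − 25 = 31 neutrons.
Σm = 25·m_p + 31·m_n = 25.181900 + 31.268615 = 56.450515 u
Mass defect Δm = 56.450515 − 55.9665 = 0.484015 u
Converting to energy: 0.484015 u × 931.494 MeV/u = 450.857 MeV
Dividing by A = 56 gives 8.051 MeV per nucleon.

8.05 MeV/nucleon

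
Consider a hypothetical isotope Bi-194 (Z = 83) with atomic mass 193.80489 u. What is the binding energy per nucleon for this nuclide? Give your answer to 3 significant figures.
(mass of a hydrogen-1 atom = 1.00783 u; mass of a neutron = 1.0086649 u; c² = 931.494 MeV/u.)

With 83 protons and 111 neutrons (A = 194):
Σm = 83·m(¹H) + 111·m_n = 83.64989 + 111.9618039 = 195.6116939 u
Δm = 195.6116939 − 193.80489 = 1.8068039 u
Converting to energy: 1.8068039 u × 931.494 MeV/u = 1683.03 MeV
BE/A = 1683.03 MeV / 194 = 8.675 MeV/nucleon

8.68 MeV/nucleon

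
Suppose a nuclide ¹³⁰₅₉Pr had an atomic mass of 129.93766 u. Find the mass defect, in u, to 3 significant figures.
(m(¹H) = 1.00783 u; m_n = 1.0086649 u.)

Total constituent mass: 59 × 1.00783 + 71 × 1.0086649 = 131.0771779 u
Δm = 131.0771779 − 129.93766 = 1.1395179 u

1.14 u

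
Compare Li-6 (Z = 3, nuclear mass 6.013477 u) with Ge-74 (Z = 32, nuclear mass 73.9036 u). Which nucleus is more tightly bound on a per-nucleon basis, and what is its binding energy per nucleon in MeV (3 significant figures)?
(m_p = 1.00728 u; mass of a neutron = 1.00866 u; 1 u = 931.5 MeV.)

Ge-74; 8.72 MeV/nucleon

Li-6: Σm = 3(1.00728) + 3(1.00866) = 6.04782 u; Δm = 0.034343 u; E_B = 31.991 MeV; E_B/A = 5.332 MeV
Ge-74: Σm = 32(1.00728) + 42(1.00866) = 74.59668 u; Δm = 0.69308 u; E_B = 645.60 MeV; E_B/A = 8.724 MeV
Ge-74 has the higher binding energy per nucleon, so it is the more tightly bound nucleus.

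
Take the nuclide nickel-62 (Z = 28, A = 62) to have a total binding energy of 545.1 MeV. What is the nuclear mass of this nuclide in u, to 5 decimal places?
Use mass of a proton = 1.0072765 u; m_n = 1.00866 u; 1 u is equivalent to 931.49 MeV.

Mass defect = 545.1 MeV / (931.49 MeV/u) = 0.5851915 u
Constituent mass = 28(1.0072765) + 34(1.00866) = 62.4981820 u
Nuclear mass = 62.4981820 − 0.5851915 = 61.9129905 u ≈ 61.91299 u (to 5 decimal places)

61.91299 u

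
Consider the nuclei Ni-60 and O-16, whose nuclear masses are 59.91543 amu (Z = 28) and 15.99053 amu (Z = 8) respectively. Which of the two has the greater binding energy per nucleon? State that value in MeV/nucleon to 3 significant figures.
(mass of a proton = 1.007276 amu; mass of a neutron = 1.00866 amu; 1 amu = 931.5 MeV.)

Ni-60; 8.78 MeV/nucleon

Ni-60: Σm = 28(1.007276) + 32(1.00866) = 60.480848 amu; Δm = 0.565418 amu; E_B = 526.69 MeV; E_B/A = 8.778 MeV
O-16: Σm = 8(1.007276) + 8(1.00866) = 16.127488 amu; Δm = 0.136958 amu; E_B = 127.58 MeV; E_B/A = 7.974 MeV
Ni-60 has the higher binding energy per nucleon, so it is the more tightly bound nucleus.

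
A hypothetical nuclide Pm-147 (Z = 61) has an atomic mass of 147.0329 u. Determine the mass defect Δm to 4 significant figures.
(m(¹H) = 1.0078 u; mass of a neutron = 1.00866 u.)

1.188 u

Σm = 61·m(¹H) + 86·m_n = 61.4758 + 86.74476 = 148.22056 u
Mass defect Δm = 148.22056 − 147.0329 = 1.18766 u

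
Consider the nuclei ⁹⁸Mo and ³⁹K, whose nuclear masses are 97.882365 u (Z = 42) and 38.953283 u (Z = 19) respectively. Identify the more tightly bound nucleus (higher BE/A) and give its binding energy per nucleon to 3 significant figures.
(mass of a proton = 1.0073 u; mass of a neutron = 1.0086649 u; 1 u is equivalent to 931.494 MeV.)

⁹⁸Mo: Σm = 42(1.0073) + 56(1.0086649) = 98.7918344 u; Δm = 0.9094694 u; E_B = 847.165 MeV; E_B/A = 8.6445 MeV
³⁹K: Σm = 19(1.0073) + 20(1.0086649) = 39.3119980 u; Δm = 0.3587150 u; E_B = 334.14 MeV; E_B/A = 8.568 MeV
⁹⁸Mo has the higher binding energy per nucleon, so it is the more tightly bound nucleus.

⁹⁸Mo; 8.64 MeV/nucleon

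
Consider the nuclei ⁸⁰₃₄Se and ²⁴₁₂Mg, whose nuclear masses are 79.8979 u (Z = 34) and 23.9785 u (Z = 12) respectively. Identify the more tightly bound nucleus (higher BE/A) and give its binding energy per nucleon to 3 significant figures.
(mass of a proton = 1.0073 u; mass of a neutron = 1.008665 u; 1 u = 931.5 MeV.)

⁸⁰₃₄Se: Σm = 34(1.0073) + 46(1.008665) = 80.646790 u; Δm = 0.748890 u; E_B = 697.59 MeV; E_B/A = 8.720 MeV
²⁴₁₂Mg: Σm = 12(1.0073) + 12(1.008665) = 24.191580 u; Δm = 0.213080 u; E_B = 198.48 MeV; E_B/A = 8.270 MeV
⁸⁰₃₄Se has the higher binding energy per nucleon, so it is the more tightly bound nucleus.

⁸⁰₃₄Se; 8.72 MeV/nucleon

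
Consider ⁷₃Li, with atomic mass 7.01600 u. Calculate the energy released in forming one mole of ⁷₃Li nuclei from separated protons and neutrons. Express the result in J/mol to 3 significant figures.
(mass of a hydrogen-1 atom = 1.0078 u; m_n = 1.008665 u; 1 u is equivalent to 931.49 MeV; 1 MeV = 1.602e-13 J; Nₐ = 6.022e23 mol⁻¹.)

Mass of separated nucleons = 3(1.0078) + 4(1.008665) = 3.0234 + 4.034660 = 7.058060 u
Mass defect Δm = 7.058060 − 7.01600 = 0.042060 u
E_B = 0.042060 × 931.49 = 39.1785 MeV
Per nucleus in joules: 39.1785 MeV × 1.602e-13 J/MeV = 6.2764e-12 J
Per mole: 6.2764e-12 J × 6.022e23 mol⁻¹ = 3.7796e+12 J/mol

3.78e+12 J/mol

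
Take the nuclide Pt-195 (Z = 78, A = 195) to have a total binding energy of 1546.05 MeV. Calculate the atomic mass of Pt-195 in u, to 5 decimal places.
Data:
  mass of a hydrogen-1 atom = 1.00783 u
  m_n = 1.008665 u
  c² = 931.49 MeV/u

Mass defect = 1546.05 MeV / (931.49 MeV/u) = 1.6597602 u
Constituent mass = 78(1.00783) + 117(1.008665) = 196.624545 u
Atomic mass = 196.624545 − 1.6597602 = 194.9647848 u ≈ 194.96478 u (to 5 decimal places)

194.96478 u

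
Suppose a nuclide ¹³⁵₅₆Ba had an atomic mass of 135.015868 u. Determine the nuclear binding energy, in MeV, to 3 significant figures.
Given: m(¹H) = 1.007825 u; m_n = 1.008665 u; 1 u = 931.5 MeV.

1030 MeV

The nucleus contains 56 protons and 135 − 56 = 79 neutrons.
Total constituent mass: 56 × 1.007825 + 79 × 1.008665 = 136.122735 u
The mass defect is 136.122735 − 135.015868 = 1.106867 u.
Binding energy = Δm·c² = 1.106867 × 931.5 MeV/u = 1031.05 MeV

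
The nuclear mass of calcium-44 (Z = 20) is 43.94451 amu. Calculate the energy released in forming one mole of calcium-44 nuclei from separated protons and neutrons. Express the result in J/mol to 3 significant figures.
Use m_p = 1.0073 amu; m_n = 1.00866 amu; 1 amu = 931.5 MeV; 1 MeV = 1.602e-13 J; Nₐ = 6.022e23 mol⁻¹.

3.68e+13 J/mol

The nucleus contains 20 protons and 44 − 20 = 24 neutrons.
Σm = 20·m_p + 24·m_n = 20.1460 + 24.20784 = 44.35384 amu
Mass defect Δm = 44.35384 − 43.94451 = 0.40933 amu
Converting to energy: 0.40933 amu × 931.5 MeV/amu = 381.291 MeV
Per nucleus in joules: 381.291 MeV × 1.602e-13 J/MeV = 6.1083e-11 J
Per mole: 6.1083e-11 J × 6.022e23 mol⁻¹ = 3.6784e+13 J/mol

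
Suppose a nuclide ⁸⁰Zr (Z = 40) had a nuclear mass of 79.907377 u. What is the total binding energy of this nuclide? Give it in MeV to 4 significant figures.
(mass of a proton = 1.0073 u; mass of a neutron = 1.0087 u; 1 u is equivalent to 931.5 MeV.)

682.4 MeV

Z = 40, so N = A − Z = 80 − 40 = 40.
Mass of separated nucleons = 40(1.0073) + 40(1.0087) = 40.2920 + 40.3480 = 80.6400 u
The mass defect is 80.6400 − 79.907377 = 0.732623 u.
Binding energy = Δm·c² = 0.732623 × 931.5 MeV/u = 682.438 MeV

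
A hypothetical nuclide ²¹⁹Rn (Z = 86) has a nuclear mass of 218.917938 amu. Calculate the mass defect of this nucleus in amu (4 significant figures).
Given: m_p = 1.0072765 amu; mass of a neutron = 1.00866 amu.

Mass of separated nucleons = 86(1.0072765) + 133(1.00866) = 86.6257790 + 134.15178 = 220.7775590 amu
Mass defect Δm = 220.7775590 − 218.917938 = 1.8596210 amu

1.860 amu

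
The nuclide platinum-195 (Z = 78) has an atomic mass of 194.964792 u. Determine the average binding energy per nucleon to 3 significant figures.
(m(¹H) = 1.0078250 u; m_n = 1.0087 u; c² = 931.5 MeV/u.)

Σm = 78·m(¹H) + 117·m_n = 78.6103500 + 118.0179 = 196.6282500 u
The mass defect is 196.6282500 − 194.964792 = 1.6634580 u.
E_B = 1.6634580 × 931.5 = 1549.51 MeV
BE/A = 1549.51 MeV / 195 = 7.946 MeV/nucleon

7.95 MeV/nucleon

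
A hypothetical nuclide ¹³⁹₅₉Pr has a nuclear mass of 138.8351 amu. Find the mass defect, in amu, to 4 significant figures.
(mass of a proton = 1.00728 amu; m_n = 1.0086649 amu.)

Total constituent mass: 59 × 1.00728 + 80 × 1.0086649 = 140.1227120 amu
Mass defect Δm = 140.1227120 − 138.8351 = 1.2876120 amu

1.288 amu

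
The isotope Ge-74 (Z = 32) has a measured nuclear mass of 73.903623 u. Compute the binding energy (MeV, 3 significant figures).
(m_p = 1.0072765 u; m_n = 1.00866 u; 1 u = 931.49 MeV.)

645 MeV

Mass of separated nucleons = 32(1.0072765) + 42(1.00866) = 32.2328480 + 42.36372 = 74.5965680 u
Δm = 74.5965680 − 73.903623 = 0.6929450 u
Converting to energy: 0.6929450 u × 931.49 MeV/u = 645.471 MeV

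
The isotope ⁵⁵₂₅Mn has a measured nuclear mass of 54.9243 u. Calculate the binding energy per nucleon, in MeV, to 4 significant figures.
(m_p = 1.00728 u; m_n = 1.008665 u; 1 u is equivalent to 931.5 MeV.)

8.767 MeV/nucleon

Z = 25, so N = A − Z = 55 − 25 = 30.
Mass of separated nucleons = 25(1.00728) + 30(1.008665) = 25.18200 + 30.259950 = 55.441950 u
The mass defect is 55.441950 − 54.9243 = 0.517650 u.
E_B = 0.517650 × 931.5 = 482.191 MeV
Dividing by A = 55 gives 8.767 MeV per nucleon.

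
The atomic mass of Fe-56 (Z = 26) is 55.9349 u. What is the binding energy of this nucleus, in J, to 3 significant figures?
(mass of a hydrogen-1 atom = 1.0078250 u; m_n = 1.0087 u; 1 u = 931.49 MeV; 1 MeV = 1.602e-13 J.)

7.90e-11 J

Σm = 26·m(¹H) + 30·m_n = 26.2034500 + 30.2610 = 56.4644500 u
The mass defect is 56.4644500 − 55.9349 = 0.5295500 u.
E_B = 0.5295500 × 931.49 = 493.271 MeV
In joules: 493.271 MeV × 1.602e-13 J/MeV = 7.9022e-11 J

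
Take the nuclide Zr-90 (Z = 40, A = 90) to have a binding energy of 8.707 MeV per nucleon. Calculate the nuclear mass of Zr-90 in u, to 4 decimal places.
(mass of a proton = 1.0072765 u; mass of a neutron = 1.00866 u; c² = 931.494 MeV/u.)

89.8828 u

Total binding energy = 90 × 8.707 = 783.630 MeV
Mass defect = 783.630 MeV / (931.494 MeV/u) = 0.841261 u
Constituent mass = 40(1.0072765) + 50(1.00866) = 90.7240600 u
Nuclear mass = 90.7240600 − 0.841261 = 89.8827990 u ≈ 89.8828 u (to 4 decimal places)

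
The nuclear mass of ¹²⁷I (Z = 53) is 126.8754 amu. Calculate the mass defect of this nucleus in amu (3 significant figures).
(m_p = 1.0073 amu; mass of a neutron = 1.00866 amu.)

1.15 amu

The nucleus contains 53 protons and 127 − 53 = 74 neutrons.
Total constituent mass: 53 × 1.0073 + 74 × 1.00866 = 128.02774 amu
Δm = 128.02774 − 126.8754 = 1.15234 amu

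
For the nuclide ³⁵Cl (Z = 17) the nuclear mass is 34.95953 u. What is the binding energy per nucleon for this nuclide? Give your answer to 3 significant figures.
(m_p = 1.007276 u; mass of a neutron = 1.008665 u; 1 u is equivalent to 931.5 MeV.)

8.52 MeV/nucleon

Total constituent mass: 17 × 1.007276 + 18 × 1.008665 = 35.279662 u
Δm = 35.279662 − 34.95953 = 0.320132 u
E_B = 0.320132 × 931.5 = 298.203 MeV
Dividing by A = 35 gives 8.520 MeV per nucleon.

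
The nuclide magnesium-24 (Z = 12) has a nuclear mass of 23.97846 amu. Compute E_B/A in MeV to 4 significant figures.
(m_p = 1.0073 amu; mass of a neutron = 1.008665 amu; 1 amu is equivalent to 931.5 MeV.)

8.272 MeV/nucleon

The nucleus contains 12 protons and 24 − 12 = 12 neutrons.
Σm = 12·m_p + 12·m_n = 12.0876 + 12.103980 = 24.191580 amu
Mass defect Δm = 24.191580 − 23.97846 = 0.213120 amu
Converting to energy: 0.213120 amu × 931.5 MeV/amu = 198.521 MeV
Per nucleon: 198.521 / 24 = 8.272 MeV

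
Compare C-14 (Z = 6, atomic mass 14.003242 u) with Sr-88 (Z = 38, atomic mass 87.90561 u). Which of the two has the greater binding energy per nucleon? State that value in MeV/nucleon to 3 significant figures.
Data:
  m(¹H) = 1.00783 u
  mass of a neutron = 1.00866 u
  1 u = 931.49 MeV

C-14: Σm = 6(1.00783) + 8(1.00866) = 14.11626 u; Δm = 0.113018 u; E_B = 105.28 MeV; E_B/A = 7.520 MeV
Sr-88: Σm = 38(1.00783) + 50(1.00866) = 88.73054 u; Δm = 0.82493 u; E_B = 768.41 MeV; E_B/A = 8.732 MeV
Sr-88 has the higher binding energy per nucleon, so it is the more tightly bound nucleus.

Sr-88; 8.73 MeV/nucleon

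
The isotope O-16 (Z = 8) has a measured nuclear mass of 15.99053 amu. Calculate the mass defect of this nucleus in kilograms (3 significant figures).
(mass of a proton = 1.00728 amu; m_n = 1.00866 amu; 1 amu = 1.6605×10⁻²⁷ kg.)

2.27e-28 kg

The nucleus contains 8 protons and 16 − 8 = 8 neutrons.
Σm = 8·m_p + 8·m_n = 8.05824 + 8.06928 = 16.12752 amu
Mass defect Δm = 16.12752 − 15.99053 = 0.13699 amu
In SI units: 0.13699 amu × 1.6605×10⁻²⁷ kg/amu = 2.2747e-28 kg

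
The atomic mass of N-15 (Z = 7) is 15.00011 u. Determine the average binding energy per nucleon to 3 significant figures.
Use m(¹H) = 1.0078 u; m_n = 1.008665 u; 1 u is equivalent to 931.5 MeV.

7.69 MeV/nucleon

The nucleus contains 7 protons and 15 − 7 = 8 neutrons.
Mass of separated nucleons = 7(1.0078) + 8(1.008665) = 7.0546 + 8.069320 = 15.123920 u
Mass defect Δm = 15.123920 − 15.00011 = 0.123810 u
Converting to energy: 0.123810 u × 931.5 MeV/u = 115.329 MeV
Dividing by A = 15 gives 7.689 MeV per nucleon.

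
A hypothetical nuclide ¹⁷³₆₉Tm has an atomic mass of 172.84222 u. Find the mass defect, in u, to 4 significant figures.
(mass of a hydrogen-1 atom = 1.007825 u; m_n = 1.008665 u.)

1.599 u

With 69 protons and 104 neutrons (A = 173):
Mass of separated nucleons = 69(1.007825) + 104(1.008665) = 69.539925 + 104.901160 = 174.441085 u
Mass defect Δm = 174.441085 − 172.84222 = 1.598865 u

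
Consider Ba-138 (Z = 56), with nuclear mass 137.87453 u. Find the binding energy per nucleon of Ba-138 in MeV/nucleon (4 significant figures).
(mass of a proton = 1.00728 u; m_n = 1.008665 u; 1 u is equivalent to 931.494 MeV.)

8.395 MeV/nucleon

Σm = 56·m_p + 82·m_n = 56.40768 + 82.710530 = 139.118210 u
Mass defect Δm = 139.118210 − 137.87453 = 1.243680 u
Binding energy = Δm·c² = 1.243680 × 931.494 MeV/u = 1158.48 MeV
Per nucleon: 1158.48 / 138 = 8.395 MeV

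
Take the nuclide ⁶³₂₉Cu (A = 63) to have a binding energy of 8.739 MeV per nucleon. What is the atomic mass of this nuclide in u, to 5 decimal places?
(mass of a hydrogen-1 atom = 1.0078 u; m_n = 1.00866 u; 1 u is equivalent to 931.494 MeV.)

62.92959 u

Total binding energy = 63 × 8.739 = 550.557 MeV
Mass defect = 550.557 MeV / (931.494 MeV/u) = 0.5910473 u
Constituent mass = 29(1.0078) + 34(1.00866) = 63.52064 u
Atomic mass = 63.52064 − 0.5910473 = 62.9295927 u ≈ 62.92959 u (to 5 decimal places)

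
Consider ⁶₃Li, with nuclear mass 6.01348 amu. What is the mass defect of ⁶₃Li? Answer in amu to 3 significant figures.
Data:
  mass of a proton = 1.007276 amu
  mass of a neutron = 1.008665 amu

0.0343 amu

With 3 protons and 3 neutrons (A = 6):
Mass of separated nucleons = 3(1.007276) + 3(1.008665) = 3.021828 + 3.025995 = 6.047823 amu
Mass defect Δm = 6.047823 − 6.01348 = 0.034343 amu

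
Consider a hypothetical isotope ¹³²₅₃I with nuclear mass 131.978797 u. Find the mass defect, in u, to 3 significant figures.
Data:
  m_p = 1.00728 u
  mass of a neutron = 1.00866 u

With 53 protons and 79 neutrons (A = 132):
Σm = 53·m_p + 79·m_n = 53.38584 + 79.68414 = 133.06998 u
Mass defect Δm = 133.06998 − 131.978797 = 1.091183 u

1.09 u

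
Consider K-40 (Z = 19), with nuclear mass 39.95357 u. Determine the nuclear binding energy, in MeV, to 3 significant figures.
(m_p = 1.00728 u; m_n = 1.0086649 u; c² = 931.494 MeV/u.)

342 MeV

Mass of separated nucleons = 19(1.00728) + 21(1.0086649) = 19.13832 + 21.1819629 = 40.3202829 u
Mass defect Δm = 40.3202829 − 39.95357 = 0.3667129 u
E_B = 0.3667129 × 931.494 = 341.591 MeV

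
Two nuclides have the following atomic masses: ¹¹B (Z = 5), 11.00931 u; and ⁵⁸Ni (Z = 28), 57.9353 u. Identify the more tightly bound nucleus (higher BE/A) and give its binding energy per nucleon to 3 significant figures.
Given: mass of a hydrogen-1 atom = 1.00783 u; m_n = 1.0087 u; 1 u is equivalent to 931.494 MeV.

¹¹B: Σm = 5(1.00783) + 6(1.0087) = 11.09135 u; Δm = 0.08204 u; E_B = 76.420 MeV; E_B/A = 6.947 MeV
⁵⁸Ni: Σm = 28(1.00783) + 30(1.0087) = 58.48024 u; Δm = 0.54494 u; E_B = 507.61 MeV; E_B/A = 8.752 MeV
⁵⁸Ni has the higher binding energy per nucleon, so it is the more tightly bound nucleus.

⁵⁸Ni; 8.75 MeV/nucleon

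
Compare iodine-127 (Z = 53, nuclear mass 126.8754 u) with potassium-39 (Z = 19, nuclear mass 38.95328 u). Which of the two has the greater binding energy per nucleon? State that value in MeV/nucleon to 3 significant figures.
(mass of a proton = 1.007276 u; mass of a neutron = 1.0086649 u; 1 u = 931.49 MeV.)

potassium-39; 8.56 MeV/nucleon

iodine-127: Σm = 53(1.007276) + 74(1.0086649) = 128.0268306 u; Δm = 1.1514306 u; E_B = 1072.5 MeV; E_B/A = 8.445 MeV
potassium-39: Σm = 19(1.007276) + 20(1.0086649) = 39.3115420 u; Δm = 0.3582620 u; E_B = 333.72 MeV; E_B/A = 8.557 MeV
potassium-39 has the higher binding energy per nucleon, so it is the more tightly bound nucleus.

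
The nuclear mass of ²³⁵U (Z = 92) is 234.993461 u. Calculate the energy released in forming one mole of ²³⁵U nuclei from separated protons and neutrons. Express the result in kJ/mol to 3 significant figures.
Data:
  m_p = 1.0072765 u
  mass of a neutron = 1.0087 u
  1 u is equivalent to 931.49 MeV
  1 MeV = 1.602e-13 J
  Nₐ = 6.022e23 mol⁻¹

1.73e+11 kJ/mol

Z = 92, so N = A − Z = 235 − 92 = 143.
Mass of separated nucleons = 92(1.0072765) + 143(1.0087) = 92.6694380 + 144.2441 = 236.9135380 u
Mass defect Δm = 236.9135380 − 234.993461 = 1.9200770 u
E_B = 1.9200770 × 931.49 = 1788.53 MeV
Per nucleus in joules: 1788.53 MeV × 1.602e-13 J/MeV = 2.8652e-10 J
Per mole: 2.8652e-10 J × 6.022e23 mol⁻¹ = 1.7254e+14 J/mol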